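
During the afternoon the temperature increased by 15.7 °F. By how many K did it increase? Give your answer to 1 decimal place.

Converting a difference, only the 9/5 scale factor applies: ΔK = 15.7 × 0.5556 = 8.7 K.

8.7 K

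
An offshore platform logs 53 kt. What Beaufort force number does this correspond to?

53 kt lies in the Beaufort 10 band (storm, 48–55 kt).

Beaufort force 10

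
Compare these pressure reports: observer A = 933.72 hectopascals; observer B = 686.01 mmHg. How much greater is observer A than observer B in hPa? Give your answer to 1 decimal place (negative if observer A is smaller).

19.1 hPa

observer B: 686.01 mmHg = 914.605 hPa.
Difference: 933.720 − 914.605 = 19.1 hPa.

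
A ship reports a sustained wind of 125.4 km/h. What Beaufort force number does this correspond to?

125.4 km/h = 34.8 m/s, which is Beaufort 12 (hurricane force, ≥32.7 m/s).

Beaufort force 12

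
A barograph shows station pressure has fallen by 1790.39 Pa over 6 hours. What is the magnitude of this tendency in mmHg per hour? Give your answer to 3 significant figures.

1790.39 Pa / 6 h × 0.00750062 mmHg/Pa = 2.24 mmHg/h.

2.24 mmHg per hour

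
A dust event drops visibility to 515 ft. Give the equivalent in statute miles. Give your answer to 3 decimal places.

1 ft = 0.000189394 SM, so 515 × 0.000189394 = 0.098 SM.

0.098 SM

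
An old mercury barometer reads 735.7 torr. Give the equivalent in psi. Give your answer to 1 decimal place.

1 mmHg = 0.0193368 psi, so 735.7 × 0.0193368 = 14.2 psi.

14.2 psi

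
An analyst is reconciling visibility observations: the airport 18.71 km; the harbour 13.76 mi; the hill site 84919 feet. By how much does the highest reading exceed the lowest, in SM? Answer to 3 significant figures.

the airport: 18.71 km = 11.6259 SM.
the hill site: 84919 ft = 16.0831 SM.
Spread: 16.0831 − 11.6259 = 4.46 SM.

4.46 SM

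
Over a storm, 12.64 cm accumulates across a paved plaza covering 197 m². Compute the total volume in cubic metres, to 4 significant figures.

24.90 cubic metres

Depth: 12.64 cm × 10 = 126.4 mm.
1 mm over 1 m² is 1 L, so volume = 126.4 × 197 = 24900.8 L = 24.90 m³.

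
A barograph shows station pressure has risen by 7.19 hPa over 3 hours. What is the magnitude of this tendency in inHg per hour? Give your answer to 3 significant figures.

7.19 hPa / 3 h × 0.02953 inHg/hPa = 0.0708 inHg/h.

0.0708 inHg per hour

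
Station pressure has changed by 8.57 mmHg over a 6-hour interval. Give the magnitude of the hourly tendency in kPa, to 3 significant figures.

8.57 mmHg / 6 h × 0.133322 kPa/mmHg = 0.190 kPa/h.

0.190 kPa per hour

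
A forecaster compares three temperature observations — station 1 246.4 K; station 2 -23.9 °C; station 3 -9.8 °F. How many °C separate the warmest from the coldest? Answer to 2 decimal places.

3.53 °C

station 1: 246.4 K = -26.750 °C.
station 3: -9.8 °F = -23.222 °C.
Spread: (-23.222) − (-26.750) = 3.528 °C.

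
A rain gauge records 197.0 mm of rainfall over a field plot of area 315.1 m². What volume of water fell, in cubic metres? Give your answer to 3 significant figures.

1 mm over 1 m² is 1 L, so volume = 197 × 315.1 = 62074.7 L = 62.1 m³.

62.1 cubic metres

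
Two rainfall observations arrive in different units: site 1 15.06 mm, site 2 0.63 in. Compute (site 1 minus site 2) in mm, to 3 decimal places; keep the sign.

-0.942 mm

site 2: 0.63 in = 16.00200 mm.
Difference: 15.06000 − 16.00200 = -0.942 mm.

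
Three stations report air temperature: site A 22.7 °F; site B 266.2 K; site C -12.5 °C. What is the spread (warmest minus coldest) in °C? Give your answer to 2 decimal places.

site A: 22.7 °F = -5.167 °C.
site B: 266.2 K = -6.950 °C.
Spread: (-5.167) − (-12.500) = 7.333 °C.

7.33 °C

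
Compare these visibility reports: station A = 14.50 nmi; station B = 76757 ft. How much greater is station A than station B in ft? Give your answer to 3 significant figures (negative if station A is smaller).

station A: 14.50 nmi = 88103.67 ft.
Difference: 88103.67 − 76757.00 = 11300 ft.

11300 ft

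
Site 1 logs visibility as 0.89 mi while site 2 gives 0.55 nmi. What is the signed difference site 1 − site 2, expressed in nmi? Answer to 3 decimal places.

0.223 nmi

site 1: 0.89 SM = 0.77339 nmi.
Difference: 0.77339 − 0.55000 = 0.223 nmi.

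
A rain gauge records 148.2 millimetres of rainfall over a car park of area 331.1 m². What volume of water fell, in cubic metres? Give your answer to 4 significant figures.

49.07 cubic metres

1 mm over 1 m² is 1 L, so volume = 148.2 × 331.1 = 49069.02 L = 49.07 m³.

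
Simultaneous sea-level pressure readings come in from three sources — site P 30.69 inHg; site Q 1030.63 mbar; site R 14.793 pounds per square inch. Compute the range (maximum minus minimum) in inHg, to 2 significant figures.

site Q: 1030.63 mb = 30.4345 inHg.
site R: 14.793 psi = 30.1189 inHg.
Spread: 30.6900 − 30.1189 = 0.57 inHg.

0.57 inHg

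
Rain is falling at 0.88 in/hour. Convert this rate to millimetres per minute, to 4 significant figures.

0.3725 mm/minute

0.88 in/hour × 25.4 mm/in × 0.0166667 hour/minute = 0.3725 mm/minute.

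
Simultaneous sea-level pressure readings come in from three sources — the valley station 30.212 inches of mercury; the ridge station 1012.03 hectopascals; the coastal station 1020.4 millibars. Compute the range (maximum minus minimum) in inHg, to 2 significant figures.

0.33 inHg

the ridge station: 1012.03 hPa = 29.8852 inHg.
the coastal station: 1020.4 mb = 30.1324 inHg.
Spread: 30.2120 − 29.8852 = 0.33 inHg.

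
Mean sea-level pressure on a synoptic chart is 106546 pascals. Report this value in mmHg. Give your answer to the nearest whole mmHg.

799 mmHg

1 Pa = 0.00750062 mmHg, so 106546 × 0.00750062 = 799 mmHg.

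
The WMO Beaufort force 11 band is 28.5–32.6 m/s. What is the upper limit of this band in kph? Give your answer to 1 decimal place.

117.4 km/h

28.5–32.6 m/s × 3.6 = 102.6–117.4 km/h.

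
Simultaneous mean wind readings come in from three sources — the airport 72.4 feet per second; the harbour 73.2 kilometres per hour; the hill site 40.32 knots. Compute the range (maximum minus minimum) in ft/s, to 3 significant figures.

the harbour: 73.2 km/h = 66.7104 ft/s.
the hill site: 40.32 kt = 68.0525 ft/s.
Spread: 72.4000 − 66.7104 = 5.69 ft/s.

5.69 ft/s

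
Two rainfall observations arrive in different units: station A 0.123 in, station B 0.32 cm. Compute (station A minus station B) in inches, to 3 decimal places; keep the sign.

station B: 0.32 cm = 0.12598 in.
Difference: 0.12300 − 0.12598 = -0.003 in.

-0.003 in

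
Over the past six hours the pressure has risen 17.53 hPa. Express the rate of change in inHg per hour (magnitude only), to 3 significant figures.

0.0863 inHg per hour

17.53 hPa / 6 h × 0.02953 inHg/hPa = 0.0863 inHg/h.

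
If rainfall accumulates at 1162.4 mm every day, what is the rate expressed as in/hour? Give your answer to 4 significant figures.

1.907 in/hour

1162.4 mm/day × 0.0393701 in/mm × 0.0416667 day/hour = 1.907 in/hour.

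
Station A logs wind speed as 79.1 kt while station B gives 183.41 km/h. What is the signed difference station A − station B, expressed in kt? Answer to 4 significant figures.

-19.93 kt

station B: 183.41 km/h = 99.0335 kt.
Difference: 79.1000 − 99.0335 = -19.93 kt.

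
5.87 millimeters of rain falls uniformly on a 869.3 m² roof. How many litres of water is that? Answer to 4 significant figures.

5103 litres

1 mm over 1 m² is 1 L, so volume = 5.87 × 869.3 = 5102.791 L ≈ 5103 L.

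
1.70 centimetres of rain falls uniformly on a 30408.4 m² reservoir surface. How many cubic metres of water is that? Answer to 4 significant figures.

Depth: 1.70 cm × 10 = 17 mm.
1 mm over 1 m² is 1 L, so volume = 17 × 30408.4 = 516942.8 L = 516.9 m³.

516.9 cubic metres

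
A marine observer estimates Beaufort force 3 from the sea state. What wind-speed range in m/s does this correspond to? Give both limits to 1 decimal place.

3.4 to 5.4 m/s

Beaufort 3 (gentle breeze) spans 3.4–5.4 m/s.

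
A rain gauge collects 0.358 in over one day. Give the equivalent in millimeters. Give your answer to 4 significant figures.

9.093 mm

1 in = 25.4 mm, so 0.358 × 25.4 = 9.093 mm.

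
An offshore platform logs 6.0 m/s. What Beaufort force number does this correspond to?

6.0 m/s lies in the Beaufort 4 band (moderate breeze, 5.5–7.9 m/s).

Beaufort force 4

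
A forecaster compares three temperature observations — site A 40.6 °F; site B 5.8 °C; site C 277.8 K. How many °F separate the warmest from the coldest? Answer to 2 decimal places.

2.07 °F

site A: 40.6 °F = 4.778 °C.
site C: 277.8 K = 4.650 °C.
Spread: 5.800 − 4.650 = 1.150 °C = 2.07 °F.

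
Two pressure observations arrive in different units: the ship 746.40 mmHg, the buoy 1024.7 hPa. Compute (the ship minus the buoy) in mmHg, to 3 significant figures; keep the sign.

-22.2 mmHg

the buoy: 1024.7 hPa = 768.588 mmHg.
Difference: 746.400 − 768.588 = -22.2 mmHg.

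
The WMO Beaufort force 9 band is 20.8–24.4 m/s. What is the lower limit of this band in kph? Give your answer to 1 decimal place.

20.8–24.4 m/s × 3.6 = 74.9–87.8 km/h.

74.9 km/h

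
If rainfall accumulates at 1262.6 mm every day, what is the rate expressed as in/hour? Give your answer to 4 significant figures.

1262.6 mm/day × 0.0393701 in/mm × 0.0416667 day/hour = 2.071 in/hour.

2.071 in/hour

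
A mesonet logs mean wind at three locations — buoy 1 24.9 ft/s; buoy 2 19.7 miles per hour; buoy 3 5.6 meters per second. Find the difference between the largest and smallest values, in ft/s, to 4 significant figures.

buoy 2: 19.7 mph = 28.8933 ft/s.
buoy 3: 5.6 m/s = 18.3727 ft/s.
Spread: 28.8933 − 18.3727 = 10.52 ft/s.

10.52 ft/s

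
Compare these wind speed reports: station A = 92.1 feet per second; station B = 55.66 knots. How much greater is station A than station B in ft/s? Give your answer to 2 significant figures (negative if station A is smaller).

station B: 55.66 kt = 93.943 ft/s.
Difference: 92.100 − 93.943 = -1.8 ft/s.

-1.8 ft/s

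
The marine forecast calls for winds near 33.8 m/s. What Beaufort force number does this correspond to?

33.8 m/s lies in the Beaufort 12 band (hurricane force, ≥32.7 m/s).

Beaufort force 12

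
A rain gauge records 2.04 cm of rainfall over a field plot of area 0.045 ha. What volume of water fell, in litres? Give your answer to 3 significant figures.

Depth: 2.04 cm × 10 = 20.4 mm.
Area: 0.045 ha = 450 m².
1 mm over 1 m² is 1 L, so volume = 20.4 × 450 = 9180 L.

9180 litres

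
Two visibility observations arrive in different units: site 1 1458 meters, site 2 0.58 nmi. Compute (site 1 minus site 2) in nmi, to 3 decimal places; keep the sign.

0.207 nmi

site 1: 1458 m = 0.78726 nmi.
Difference: 0.78726 − 0.58000 = 0.207 nmi.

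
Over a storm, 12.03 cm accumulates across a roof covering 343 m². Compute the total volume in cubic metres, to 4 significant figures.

41.26 cubic metres

Depth: 12.03 cm × 10 = 120.3 mm.
1 mm over 1 m² is 1 L, so volume = 120.3 × 343 = 41262.9 L = 41.26 m³.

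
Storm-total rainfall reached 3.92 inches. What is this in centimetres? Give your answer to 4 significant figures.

1 in = 2.54 cm, so 3.92 × 2.54 = 9.957 cm.

9.957 cm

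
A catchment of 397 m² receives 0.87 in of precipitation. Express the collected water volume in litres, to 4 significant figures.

Depth: 0.87 in × 25.4 = 22.098 mm.
1 mm over 1 m² is 1 L, so volume = 22.098 × 397 = 8772.906 L ≈ 8773 L.

8773 litres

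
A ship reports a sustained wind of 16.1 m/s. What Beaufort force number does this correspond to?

16.1 m/s lies in the Beaufort 7 band (near gale, 13.9–17.1 m/s).

Beaufort force 7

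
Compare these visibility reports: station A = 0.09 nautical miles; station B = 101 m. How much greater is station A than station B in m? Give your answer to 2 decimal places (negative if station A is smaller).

station A: 0.09 nmi = 166.6800 m.
Difference: 166.6800 − 101.0000 = 65.68 m.

65.68 m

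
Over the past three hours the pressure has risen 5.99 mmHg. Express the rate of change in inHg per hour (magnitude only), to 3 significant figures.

5.99 mmHg / 3 h × 0.0393701 inHg/mmHg = 0.0786 inHg/h.

0.0786 inHg per hour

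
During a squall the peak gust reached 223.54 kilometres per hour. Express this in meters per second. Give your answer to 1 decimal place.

1 km/h = 0.277778 m/s, so 223.54 × 0.277778 = 62.1 m/s.

62.1 m/s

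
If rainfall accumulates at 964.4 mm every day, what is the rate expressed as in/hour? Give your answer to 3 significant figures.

1.58 in/hour

964.4 mm/day × 0.0393701 in/mm × 0.0416667 day/hour = 1.58 in/hour.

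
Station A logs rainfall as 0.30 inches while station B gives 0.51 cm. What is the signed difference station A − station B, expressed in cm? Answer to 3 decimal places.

station A: 0.30 in = 0.76200 cm.
Difference: 0.76200 − 0.51000 = 0.252 cm.

0.252 cm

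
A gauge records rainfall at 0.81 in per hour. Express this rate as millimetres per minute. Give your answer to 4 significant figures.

0.3429 mm/minute

0.81 in/hour × 25.4 mm/in × 0.0166667 hour/minute = 0.3429 mm/minute.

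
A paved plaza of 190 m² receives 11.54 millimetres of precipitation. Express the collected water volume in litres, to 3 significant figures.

2190 litres

1 mm over 1 m² is 1 L, so volume = 11.54 × 190 = 2192.6 L ≈ 2190 L.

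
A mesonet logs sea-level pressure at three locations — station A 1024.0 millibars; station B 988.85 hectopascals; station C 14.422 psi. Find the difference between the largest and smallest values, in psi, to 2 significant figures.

0.51 psi

station A: 1024.0 mb = 14.8519 psi.
station B: 988.85 hPa = 14.3421 psi.
Spread: 14.8519 − 14.3421 = 0.51 psi.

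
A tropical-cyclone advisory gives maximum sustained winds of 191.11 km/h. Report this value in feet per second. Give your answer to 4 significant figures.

1 km/h = 0.911344 ft/s, so 191.11 × 0.911344 = 174.2 ft/s.

174.2 ft/s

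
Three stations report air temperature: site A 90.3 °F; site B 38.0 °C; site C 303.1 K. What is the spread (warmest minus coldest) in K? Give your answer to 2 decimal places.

site A: 90.3 °F = 32.389 °C.
site C: 303.1 K = 29.950 °C.
Spread: 38.000 − 29.950 = 8.050 °C.

8.05 K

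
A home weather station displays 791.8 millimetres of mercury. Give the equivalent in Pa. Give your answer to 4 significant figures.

1 mmHg = 133.322 Pa, so 791.8 × 133.322 = 105600 Pa.

105600 Pa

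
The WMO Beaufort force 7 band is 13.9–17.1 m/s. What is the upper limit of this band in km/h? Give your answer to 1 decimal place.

61.6 km/h

13.9–17.1 m/s × 3.6 = 50.0–61.6 km/h.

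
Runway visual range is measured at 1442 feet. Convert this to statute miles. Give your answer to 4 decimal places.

1 ft = 0.000189394 SM, so 1442 × 0.000189394 = 0.2731 SM.

0.2731 SM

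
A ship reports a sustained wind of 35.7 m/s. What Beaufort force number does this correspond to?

35.7 m/s lies in the Beaufort 12 band (hurricane force, ≥32.7 m/s).

Beaufort force 12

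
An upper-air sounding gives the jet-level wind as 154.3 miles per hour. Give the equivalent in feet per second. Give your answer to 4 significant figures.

226.3 ft/s

1 mph = 1.46667 ft/s, so 154.3 × 1.46667 = 226.3 ft/s.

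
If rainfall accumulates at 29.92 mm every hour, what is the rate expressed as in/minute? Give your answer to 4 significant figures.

29.92 mm/hour × 0.0393701 in/mm × 0.0166667 hour/minute = 0.01963 in/minute.

0.01963 in/minute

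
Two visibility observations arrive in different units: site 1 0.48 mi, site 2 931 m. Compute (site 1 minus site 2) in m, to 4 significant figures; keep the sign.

-158.5 m

site 1: 0.48 SM = 772.485 m.
Difference: 772.485 − 931.000 = -158.5 m.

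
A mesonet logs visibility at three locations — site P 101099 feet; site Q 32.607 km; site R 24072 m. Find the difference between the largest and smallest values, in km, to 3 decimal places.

site P: 101099 ft = 30.81498 km.
site R: 24072 m = 24.07200 km.
Spread: 32.60700 − 24.07200 = 8.535 km.

8.535 km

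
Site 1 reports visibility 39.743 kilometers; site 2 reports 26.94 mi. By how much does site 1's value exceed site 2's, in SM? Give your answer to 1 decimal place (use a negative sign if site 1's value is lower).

-2.2 SM

site 1: 39.743 km = 24.695 SM.
Difference: 24.695 − 26.940 = -2.2 SM.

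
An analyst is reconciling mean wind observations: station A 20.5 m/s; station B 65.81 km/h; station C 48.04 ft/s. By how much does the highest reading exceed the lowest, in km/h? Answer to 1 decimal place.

station A: 20.5 m/s = 73.800 km/h.
station C: 48.04 ft/s = 52.713 km/h.
Spread: 73.800 − 52.713 = 21.1 km/h.

21.1 km/h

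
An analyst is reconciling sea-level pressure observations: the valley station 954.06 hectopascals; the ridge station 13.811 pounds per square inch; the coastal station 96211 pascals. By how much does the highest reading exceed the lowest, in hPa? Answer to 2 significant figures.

9.9 hPa

the ridge station: 13.811 psi = 952.235 hPa.
the coastal station: 96211 Pa = 962.110 hPa.
Spread: 962.110 − 952.235 = 9.9 hPa.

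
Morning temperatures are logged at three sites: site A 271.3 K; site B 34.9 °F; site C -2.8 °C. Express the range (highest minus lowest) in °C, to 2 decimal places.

4.41 °C

site A: 271.3 K = -1.850 °C.
site B: 34.9 °F = 1.611 °C.
Spread: 1.611 − (-2.800) = 4.411 °C.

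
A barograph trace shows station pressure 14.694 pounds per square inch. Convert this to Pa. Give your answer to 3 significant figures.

101000 Pa

1 psi = 6894.76 Pa, so 14.694 × 6894.76 = 101000 Pa.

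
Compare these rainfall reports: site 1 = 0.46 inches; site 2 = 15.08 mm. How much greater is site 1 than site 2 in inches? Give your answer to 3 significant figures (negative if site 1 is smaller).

-0.134 in

site 2: 15.08 mm = 0.59370 in.
Difference: 0.46000 − 0.59370 = -0.134 in.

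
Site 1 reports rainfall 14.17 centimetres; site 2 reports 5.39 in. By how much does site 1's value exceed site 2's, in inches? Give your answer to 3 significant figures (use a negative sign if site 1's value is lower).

0.189 in

site 1: 14.17 cm = 5.57874 in.
Difference: 5.57874 − 5.39000 = 0.189 in.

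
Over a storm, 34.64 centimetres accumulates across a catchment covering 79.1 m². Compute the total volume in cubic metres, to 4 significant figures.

27.40 cubic metres

Depth: 34.64 cm × 10 = 346.4 mm.
1 mm over 1 m² is 1 L, so volume = 346.4 × 79.1 = 27400.24 L = 27.40 m³.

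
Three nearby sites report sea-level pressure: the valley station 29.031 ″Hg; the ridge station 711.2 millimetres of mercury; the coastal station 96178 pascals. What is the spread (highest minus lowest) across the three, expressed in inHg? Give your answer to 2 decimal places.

1.03 inHg

the ridge station: 711.2 mmHg = 28.0000 inHg.
the coastal station: 96178 Pa = 28.4013 inHg.
Spread: 29.0310 − 28.0000 = 1.03 inHg.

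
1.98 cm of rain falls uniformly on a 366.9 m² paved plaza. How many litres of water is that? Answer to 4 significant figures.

Depth: 1.98 cm × 10 = 19.8 mm.
1 mm over 1 m² is 1 L, so volume = 19.8 × 366.9 = 7264.62 L ≈ 7265 L.

7265 litres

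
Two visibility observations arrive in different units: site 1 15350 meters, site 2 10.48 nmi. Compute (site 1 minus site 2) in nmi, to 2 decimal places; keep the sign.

-2.19 nmi

site 1: 15350 m = 8.2883 nmi.
Difference: 8.2883 − 10.4800 = -2.19 nmi.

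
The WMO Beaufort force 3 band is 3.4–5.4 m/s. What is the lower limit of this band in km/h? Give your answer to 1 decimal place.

12.2 km/h

3.4–5.4 m/s × 3.6 = 12.2–19.4 km/h.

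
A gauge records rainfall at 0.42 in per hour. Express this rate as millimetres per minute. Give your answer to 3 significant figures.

0.178 mm/minute

0.42 in/hour × 25.4 mm/in × 0.0166667 hour/minute = 0.178 mm/minute.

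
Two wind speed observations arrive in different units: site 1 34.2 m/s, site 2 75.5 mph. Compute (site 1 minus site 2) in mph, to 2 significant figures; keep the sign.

1.0 mph

site 1: 34.2 m/s = 76.503 mph.
Difference: 76.503 − 75.500 = 1.0 mph.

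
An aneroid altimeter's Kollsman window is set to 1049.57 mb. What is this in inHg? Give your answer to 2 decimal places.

30.99 inHg

1 mb = 0.02953 inHg, so 1049.57 × 0.02953 = 30.99 inHg.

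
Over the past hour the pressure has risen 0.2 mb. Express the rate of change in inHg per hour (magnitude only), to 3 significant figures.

0.00591 inHg per hour

0.2 mb / 1 h × 0.02953 inHg/mb = 0.00591 inHg/h.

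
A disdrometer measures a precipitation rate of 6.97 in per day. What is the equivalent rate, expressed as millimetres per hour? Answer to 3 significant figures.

6.97 in/day × 25.4 mm/in × 0.0416667 day/hour = 7.38 mm/hour.

7.38 mm/hour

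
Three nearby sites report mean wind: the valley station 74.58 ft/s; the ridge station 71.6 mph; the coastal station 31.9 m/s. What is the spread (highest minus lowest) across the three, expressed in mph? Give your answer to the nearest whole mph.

the valley station: 74.58 ft/s = 50.85 mph.
the coastal station: 31.9 m/s = 71.36 mph.
Spread: 71.60 − 50.85 = 21 mph.

21 mph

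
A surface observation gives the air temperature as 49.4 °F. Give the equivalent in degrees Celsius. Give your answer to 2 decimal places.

9.67 °C

°C = (°F − 32) × 5/9 = (49.4 − 32) / 1.8 = 9.67 °C.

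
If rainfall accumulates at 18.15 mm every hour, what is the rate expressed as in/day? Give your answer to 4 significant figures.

18.15 mm/hour × 0.0393701 in/mm × 24 hour/day = 17.15 in/day.

17.15 in/day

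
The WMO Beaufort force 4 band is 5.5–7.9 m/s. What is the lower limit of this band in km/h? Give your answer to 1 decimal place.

19.8 km/h

5.5–7.9 m/s × 3.6 = 19.8–28.4 km/h.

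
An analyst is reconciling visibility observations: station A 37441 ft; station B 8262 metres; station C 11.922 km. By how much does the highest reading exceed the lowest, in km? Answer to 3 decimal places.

3.660 km

station A: 37441 ft = 11.41202 km.
station B: 8262 m = 8.26200 km.
Spread: 11.92200 − 8.26200 = 3.660 km.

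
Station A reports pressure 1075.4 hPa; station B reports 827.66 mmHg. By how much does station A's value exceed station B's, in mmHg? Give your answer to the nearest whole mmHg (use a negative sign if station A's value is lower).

station A: 1075.4 hPa = 806.62 mmHg.
Difference: 806.62 − 827.66 = -21 mmHg.

-21 mmHg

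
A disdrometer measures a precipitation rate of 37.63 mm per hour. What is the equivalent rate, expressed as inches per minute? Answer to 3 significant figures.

37.63 mm/hour × 0.0393701 in/mm × 0.0166667 hour/minute = 0.0247 in/minute.

0.0247 in/minute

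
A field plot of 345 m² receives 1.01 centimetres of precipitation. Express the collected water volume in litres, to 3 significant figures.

Depth: 1.01 cm × 10 = 10.1 mm.
1 mm over 1 m² is 1 L, so volume = 10.1 × 345 = 3484.5 L ≈ 3480 L.

3480 litres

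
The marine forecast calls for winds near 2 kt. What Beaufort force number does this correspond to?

Beaufort force 1

2 kt lies in the Beaufort 1 band (light air, 1–3 kt).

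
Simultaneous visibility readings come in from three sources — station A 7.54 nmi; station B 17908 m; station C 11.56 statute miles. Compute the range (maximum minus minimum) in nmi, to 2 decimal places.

station B: 17908 m = 9.6695 nmi.
station C: 11.56 SM = 10.0454 nmi.
Spread: 10.0454 − 7.5400 = 2.51 nmi.

2.51 nmi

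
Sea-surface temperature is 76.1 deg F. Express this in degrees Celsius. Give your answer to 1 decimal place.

24.5 °C

°C = (°F − 32) × 5/9 = (76.1 − 32) / 1.8 = 24.5 °C.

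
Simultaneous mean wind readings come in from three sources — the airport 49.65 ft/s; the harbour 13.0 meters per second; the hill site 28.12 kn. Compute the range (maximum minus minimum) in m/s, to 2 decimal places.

the airport: 49.65 ft/s = 15.1333 m/s.
the hill site: 28.12 kt = 14.4662 m/s.
Spread: 15.1333 − 13.0000 = 2.13 m/s.

2.13 m/s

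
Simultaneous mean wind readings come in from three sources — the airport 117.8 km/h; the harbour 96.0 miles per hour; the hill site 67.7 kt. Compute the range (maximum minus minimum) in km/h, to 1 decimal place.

36.7 km/h

the harbour: 96.0 mph = 154.497 km/h.
the hill site: 67.7 kt = 125.380 km/h.
Spread: 154.497 − 117.800 = 36.7 km/h.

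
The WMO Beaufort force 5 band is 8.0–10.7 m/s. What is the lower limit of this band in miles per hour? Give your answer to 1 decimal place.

8.0–10.7 m/s × 2.237 = 17.9–23.9 mph.

17.9 mph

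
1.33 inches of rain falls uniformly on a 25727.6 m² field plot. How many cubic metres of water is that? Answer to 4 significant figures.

869.1 cubic metres

Depth: 1.33 in × 25.4 = 33.782 mm.
1 mm over 1 m² is 1 L, so volume = 33.782 × 25727.6 = 869129.78 L = 869.1 m³.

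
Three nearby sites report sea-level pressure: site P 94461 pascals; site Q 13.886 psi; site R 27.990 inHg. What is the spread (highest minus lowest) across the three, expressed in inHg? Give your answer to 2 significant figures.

site P: 94461 Pa = 27.8943 inHg.
site Q: 13.886 psi = 28.2722 inHg.
Spread: 28.2722 − 27.8943 = 0.38 inHg.

0.38 inHg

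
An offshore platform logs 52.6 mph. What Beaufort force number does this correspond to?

Beaufort force 9

52.6 mph = 23.5 m/s, which is Beaufort 9 (strong gale, 20.8–24.4 m/s).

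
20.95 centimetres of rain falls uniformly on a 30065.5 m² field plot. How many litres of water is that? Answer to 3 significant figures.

6300000 litres

Depth: 20.95 cm × 10 = 209.5 mm.
1 mm over 1 m² is 1 L, so volume = 209.5 × 30065.5 = 6298722.2 L ≈ 6300000 L.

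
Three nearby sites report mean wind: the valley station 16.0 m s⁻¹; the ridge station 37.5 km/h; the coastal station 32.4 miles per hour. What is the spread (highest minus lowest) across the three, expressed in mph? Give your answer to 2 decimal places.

12.49 mph

the valley station: 16.0 m/s = 35.7910 mph.
the ridge station: 37.5 km/h = 23.3014 mph.
Spread: 35.7910 − 23.3014 = 12.49 mph.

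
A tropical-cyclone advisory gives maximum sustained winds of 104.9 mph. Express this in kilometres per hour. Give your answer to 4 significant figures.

168.8 km/h

1 mph = 1.60934 km/h, so 104.9 × 1.60934 = 168.8 km/h.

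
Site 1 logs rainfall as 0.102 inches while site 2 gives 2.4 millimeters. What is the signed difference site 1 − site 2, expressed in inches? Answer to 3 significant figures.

site 2: 2.4 mm = 0.0944882 in.
Difference: 0.1020000 − 0.0944882 = 0.00751 in.

0.00751 in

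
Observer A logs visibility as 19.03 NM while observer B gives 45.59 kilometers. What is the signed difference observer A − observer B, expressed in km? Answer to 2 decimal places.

-10.35 km

observer A: 19.03 nmi = 35.2436 km.
Difference: 35.2436 − 45.5900 = -10.35 km.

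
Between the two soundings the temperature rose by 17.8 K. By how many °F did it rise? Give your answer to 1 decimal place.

Converting a difference, only the 9/5 scale factor applies: Δ°F = 17.8 × 1.8 = 32.0 °F.

32.0 °F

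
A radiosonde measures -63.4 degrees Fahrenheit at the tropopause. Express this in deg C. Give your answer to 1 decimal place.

-53.0 °C

°C = (°F − 32) × 5/9 = (-63.4 − 32) / 1.8 = -53.0 °C.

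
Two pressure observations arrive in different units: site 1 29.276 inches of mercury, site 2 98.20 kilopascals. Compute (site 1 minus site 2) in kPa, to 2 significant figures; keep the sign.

site 1: 29.276 inHg = 99.1399 kPa.
Difference: 99.1399 − 98.2000 = 0.94 kPa.

0.94 kPa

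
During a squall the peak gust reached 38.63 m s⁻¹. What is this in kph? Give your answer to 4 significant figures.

139.1 km/h

1 m/s = 3.6 km/h, so 38.63 × 3.6 = 139.1 km/h.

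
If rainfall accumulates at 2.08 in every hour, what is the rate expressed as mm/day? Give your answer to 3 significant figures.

1270 mm/day

2.08 in/hour × 25.4 mm/in × 24 hour/day = 1270 mm/day.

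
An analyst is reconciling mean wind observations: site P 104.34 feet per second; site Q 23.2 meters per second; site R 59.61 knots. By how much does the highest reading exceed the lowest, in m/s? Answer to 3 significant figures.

8.60 m/s

site P: 104.34 ft/s = 31.8028 m/s.
site R: 59.61 kt = 30.6660 m/s.
Spread: 31.8028 − 23.2000 = 8.60 m/s.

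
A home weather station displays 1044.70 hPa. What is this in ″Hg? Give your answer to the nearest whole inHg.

31 inHg

1 hPa = 0.02953 inHg, so 1044.70 × 0.02953 = 31 inHg.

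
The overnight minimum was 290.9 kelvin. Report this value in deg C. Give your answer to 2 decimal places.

17.75 °C

°C = 290.9 − 273.15 = 17.75 °C.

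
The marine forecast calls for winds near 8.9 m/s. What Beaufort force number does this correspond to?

Beaufort force 5

8.9 m/s lies in the Beaufort 5 band (fresh breeze, 8.0–10.7 m/s).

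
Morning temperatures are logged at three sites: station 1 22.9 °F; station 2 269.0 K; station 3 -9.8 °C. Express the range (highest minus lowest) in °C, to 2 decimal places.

station 1: 22.9 °F = -5.056 °C.
station 2: 269.0 K = -4.150 °C.
Spread: (-4.150) − (-9.800) = 5.650 °C.

5.65 °C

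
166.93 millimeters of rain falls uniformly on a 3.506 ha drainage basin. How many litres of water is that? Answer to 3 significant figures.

5850000 litres

Area: 3.506 ha = 35060 m².
1 mm over 1 m² is 1 L, so volume = 166.93 × 35060 = 5852565.8 L ≈ 5850000 L.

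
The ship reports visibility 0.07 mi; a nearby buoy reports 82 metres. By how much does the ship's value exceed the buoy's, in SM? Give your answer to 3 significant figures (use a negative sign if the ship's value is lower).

the buoy: 82 m = 0.050952 SM.
Difference: 0.070000 − 0.050952 = 0.0190 SM.

0.0190 SM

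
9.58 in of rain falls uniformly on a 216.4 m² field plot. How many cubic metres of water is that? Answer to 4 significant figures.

Depth: 9.58 in × 25.4 = 243.332 mm.
1 mm over 1 m² is 1 L, so volume = 243.332 × 216.4 = 52657.045 L = 52.66 m³.

52.66 cubic metres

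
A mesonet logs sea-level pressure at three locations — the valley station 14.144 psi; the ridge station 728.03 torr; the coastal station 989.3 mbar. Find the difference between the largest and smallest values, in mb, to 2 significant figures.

the valley station: 14.144 psi = 975.19 mb.
the ridge station: 728.03 mmHg = 970.63 mb.
Spread: 989.30 − 970.63 = 19 mb.

19 mb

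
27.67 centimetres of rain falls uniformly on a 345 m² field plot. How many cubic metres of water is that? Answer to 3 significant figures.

Depth: 27.67 cm × 10 = 276.7 mm.
1 mm over 1 m² is 1 L, so volume = 276.7 × 345 = 95461.5 L = 95.5 m³.

95.5 cubic metres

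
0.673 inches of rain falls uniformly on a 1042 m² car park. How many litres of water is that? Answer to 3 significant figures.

Depth: 0.673 in × 25.4 = 17.0942 mm.
1 mm over 1 m² is 1 L, so volume = 17.0942 × 1042 = 17812.156 L ≈ 17800 L.

17800 litres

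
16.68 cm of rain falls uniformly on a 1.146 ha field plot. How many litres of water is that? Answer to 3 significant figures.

Depth: 16.68 cm × 10 = 166.8 mm.
Area: 1.146 ha = 11460 m².
1 mm over 1 m² is 1 L, so volume = 166.8 × 11460 = 1911528 L ≈ 1910000 L.

1910000 litres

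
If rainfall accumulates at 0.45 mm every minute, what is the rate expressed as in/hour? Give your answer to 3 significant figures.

1.06 in/hour

0.45 mm/minute × 0.0393701 in/mm × 60 minute/hour = 1.06 in/hour.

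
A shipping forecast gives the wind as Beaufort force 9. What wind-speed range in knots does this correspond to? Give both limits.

41 to 47 kt

Beaufort 9 (strong gale) spans 41–47 knots.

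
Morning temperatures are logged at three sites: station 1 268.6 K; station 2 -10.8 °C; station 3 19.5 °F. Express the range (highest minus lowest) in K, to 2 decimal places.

station 1: 268.6 K = -4.550 °C.
station 3: 19.5 °F = -6.944 °C.
Spread: (-4.550) − (-10.800) = 6.250 °C.

6.25 K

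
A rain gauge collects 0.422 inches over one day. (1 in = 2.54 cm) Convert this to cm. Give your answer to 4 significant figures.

1 in = 2.54 cm, so 0.422 × 2.54 = 1.072 cm.

1.072 cm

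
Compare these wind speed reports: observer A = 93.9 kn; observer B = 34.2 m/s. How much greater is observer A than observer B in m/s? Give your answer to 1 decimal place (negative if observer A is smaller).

14.1 m/s

observer A: 93.9 kt = 48.306 m/s.
Difference: 48.306 − 34.200 = 14.1 m/s.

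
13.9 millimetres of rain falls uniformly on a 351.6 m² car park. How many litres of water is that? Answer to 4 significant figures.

1 mm over 1 m² is 1 L, so volume = 13.9 × 351.6 = 4887.24 L ≈ 4887 L.

4887 litres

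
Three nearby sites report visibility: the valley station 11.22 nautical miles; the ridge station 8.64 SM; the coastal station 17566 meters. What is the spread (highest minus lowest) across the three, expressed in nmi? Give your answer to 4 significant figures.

the ridge station: 8.64 SM = 7.50795 nmi.
the coastal station: 17566 m = 9.48488 nmi.
Spread: 11.22000 − 7.50795 = 3.712 nmi.

3.712 nmi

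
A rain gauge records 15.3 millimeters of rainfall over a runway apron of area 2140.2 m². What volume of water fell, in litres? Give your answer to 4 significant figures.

1 mm over 1 m² is 1 L, so volume = 15.3 × 2140.2 = 32745.06 L ≈ 32750 L.

32750 litres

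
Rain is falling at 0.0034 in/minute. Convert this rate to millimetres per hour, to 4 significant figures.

5.182 mm/hour

0.0034 in/minute × 25.4 mm/in × 60 minute/hour = 5.182 mm/hour.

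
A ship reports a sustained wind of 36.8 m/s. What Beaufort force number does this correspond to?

Beaufort force 12

36.8 m/s lies in the Beaufort 12 band (hurricane force, ≥32.7 m/s).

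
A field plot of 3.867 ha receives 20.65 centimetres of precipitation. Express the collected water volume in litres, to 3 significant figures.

7990000 litres

Depth: 20.65 cm × 10 = 206.5 mm.
Area: 3.867 ha = 38670 m².
1 mm over 1 m² is 1 L, so volume = 206.5 × 38670 = 7985355 L ≈ 7990000 L.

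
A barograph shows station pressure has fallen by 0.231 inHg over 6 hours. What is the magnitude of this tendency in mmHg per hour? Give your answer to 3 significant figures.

0.978 mmHg per hour

0.231 inHg / 6 h × 25.4 mmHg/inHg = 0.978 mmHg/h.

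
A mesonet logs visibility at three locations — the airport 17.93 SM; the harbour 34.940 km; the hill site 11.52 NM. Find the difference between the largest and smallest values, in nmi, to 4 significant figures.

the airport: 17.93 SM = 15.58074 nmi.
the harbour: 34.940 km = 18.86609 nmi.
Spread: 18.86609 − 11.52000 = 7.346 nmi.

7.346 nmi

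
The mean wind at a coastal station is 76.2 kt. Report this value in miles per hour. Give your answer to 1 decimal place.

87.7 mph

1 kt = 1.15078 mph, so 76.2 × 1.15078 = 87.7 mph.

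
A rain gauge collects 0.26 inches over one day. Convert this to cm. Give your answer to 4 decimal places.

0.6604 cm

1 in = 2.54 cm, so 0.26 × 2.54 = 0.6604 cm.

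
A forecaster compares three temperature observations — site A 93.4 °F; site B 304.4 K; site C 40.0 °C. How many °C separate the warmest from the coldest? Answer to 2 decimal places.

site A: 93.4 °F = 34.111 °C.
site B: 304.4 K = 31.250 °C.
Spread: 40.000 − 31.250 = 8.750 °C.

8.75 °C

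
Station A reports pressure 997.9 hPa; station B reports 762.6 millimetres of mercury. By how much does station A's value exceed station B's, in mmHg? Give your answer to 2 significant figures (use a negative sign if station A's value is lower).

station A: 997.9 hPa = 748.49 mmHg.
Difference: 748.49 − 762.60 = -14 mmHg.

-14 mmHg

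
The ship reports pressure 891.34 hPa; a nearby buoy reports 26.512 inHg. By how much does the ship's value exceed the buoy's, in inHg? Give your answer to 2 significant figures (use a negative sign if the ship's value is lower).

-0.19 inHg

the ship: 891.34 hPa = 26.3213 inHg.
Difference: 26.3213 − 26.5120 = -0.19 inHg.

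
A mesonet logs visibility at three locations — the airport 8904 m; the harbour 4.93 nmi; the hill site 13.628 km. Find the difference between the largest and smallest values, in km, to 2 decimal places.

4.72 km

the airport: 8904 m = 8.9040 km.
the harbour: 4.93 nmi = 9.1304 km.
Spread: 13.6280 − 8.9040 = 4.72 km.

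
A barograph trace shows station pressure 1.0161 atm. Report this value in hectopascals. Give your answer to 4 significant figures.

1 atm = 1013.25 hPa, so 1.0161 × 1013.25 = 1030 hPa.

1030 hPa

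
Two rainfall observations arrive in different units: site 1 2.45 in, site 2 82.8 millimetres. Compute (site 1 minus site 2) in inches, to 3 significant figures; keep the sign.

site 2: 82.8 mm = 3.25984 in.
Difference: 2.45000 − 3.25984 = -0.810 in.

-0.810 in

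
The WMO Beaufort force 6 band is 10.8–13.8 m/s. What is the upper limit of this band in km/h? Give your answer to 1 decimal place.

49.7 km/h

10.8–13.8 m/s × 3.6 = 38.9–49.7 km/h.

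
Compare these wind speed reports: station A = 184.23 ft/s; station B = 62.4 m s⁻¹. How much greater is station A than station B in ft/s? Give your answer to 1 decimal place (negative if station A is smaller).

station B: 62.4 m/s = 204.724 ft/s.
Difference: 184.230 − 204.724 = -20.5 ft/s.

-20.5 ft/s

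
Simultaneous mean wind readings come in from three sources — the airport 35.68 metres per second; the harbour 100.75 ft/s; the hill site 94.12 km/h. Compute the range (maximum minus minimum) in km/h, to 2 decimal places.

34.33 km/h

the airport: 35.68 m/s = 128.4480 km/h.
the harbour: 100.75 ft/s = 110.5510 km/h.
Spread: 128.4480 − 94.1200 = 34.33 km/h.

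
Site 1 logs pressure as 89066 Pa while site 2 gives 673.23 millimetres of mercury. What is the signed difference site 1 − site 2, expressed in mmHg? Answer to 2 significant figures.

site 1: 89066 Pa = 668.050 mmHg.
Difference: 668.050 − 673.230 = -5.2 mmHg.

-5.2 mmHg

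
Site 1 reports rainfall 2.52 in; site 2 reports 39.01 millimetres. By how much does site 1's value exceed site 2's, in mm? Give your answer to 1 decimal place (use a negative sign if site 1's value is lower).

25.0 mm

site 1: 2.52 in = 64.008 mm.
Difference: 64.008 − 39.010 = 25.0 mm.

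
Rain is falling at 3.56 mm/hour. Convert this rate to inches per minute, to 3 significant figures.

0.00234 in/minute

3.56 mm/hour × 0.0393701 in/mm × 0.0166667 hour/minute = 0.00234 in/minute.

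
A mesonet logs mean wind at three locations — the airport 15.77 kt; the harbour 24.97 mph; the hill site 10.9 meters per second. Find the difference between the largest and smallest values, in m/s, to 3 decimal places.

3.050 m/s

the airport: 15.77 kt = 8.11279 m/s.
the harbour: 24.97 mph = 11.16259 m/s.
Spread: 11.16259 − 8.11279 = 3.050 m/s.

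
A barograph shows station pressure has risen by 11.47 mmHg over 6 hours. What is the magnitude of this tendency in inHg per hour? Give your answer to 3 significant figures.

11.47 mmHg / 6 h × 0.0393701 inHg/mmHg = 0.0753 inHg/h.

0.0753 inHg per hour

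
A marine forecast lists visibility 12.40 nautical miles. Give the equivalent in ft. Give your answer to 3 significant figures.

75300 ft

1 nmi = 6076.12 ft, so 12.40 × 6076.12 = 75300 ft.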